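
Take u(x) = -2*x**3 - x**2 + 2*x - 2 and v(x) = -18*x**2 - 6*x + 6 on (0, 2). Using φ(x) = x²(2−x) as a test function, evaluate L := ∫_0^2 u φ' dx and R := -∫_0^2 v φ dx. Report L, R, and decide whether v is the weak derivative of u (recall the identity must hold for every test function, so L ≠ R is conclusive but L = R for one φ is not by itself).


LHS = 40/3, RHS = 40. No, v is not the weak derivative of u.

u(x) = -2*x**3 - x**2 + 2*x - 2, classical derivative u'(x) = -6*x**2 - 2*x + 2.
φ(x) = x²(2−x), so φ'(x) = x*(4 - 3*x).
Note φ(0) = φ(2) = 0, so the boundary term u·φ vanishes.
LHS = ∫_0^2 u(x) φ'(x) dx = ∫_0^2 (6*x^5 - 5*x^4 - 10*x^3 + 14*x^2 - 8*x) dx. Term by term:
  ∫_0^2 6*x^5 dx = 64;  ∫_0^2 -5*x^4 dx = -32;  ∫_0^2 -10*x^3 dx = -40;
  ∫_0^2 14*x^2 dx = 112/3;  ∫_0^2 -8*x dx = -16.
Sum: 64 − 32 − 40 + 112/3 − 16 = 40/3.
So LHS = 40/3.
∫_0^2 v(x) φ(x) dx = ∫_0^2 (18*x^5 - 30*x^4 - 18*x^3 + 12*x^2) dx. Term by term:
  ∫_0^2 18*x^5 dx = 192;  ∫_0^2 -30*x^4 dx = -192;  ∫_0^2 -18*x^3 dx = -72;
  ∫_0^2 12*x^2 dx = 32.
Sum: 192 − 192 − 72 + 32 = -40.
So RHS = -∫_0^2 v(x) φ(x) dx = 40.
LHS − RHS = -80/3 ≠ 0, so the identity fails.
(For a valid weak derivative the identity must hold for EVERY test function, in particular this one. The failure shows v is NOT the weak derivative of u.)
Correct weak derivative would be u'(x) = -6*x**2 - 2*x + 2.


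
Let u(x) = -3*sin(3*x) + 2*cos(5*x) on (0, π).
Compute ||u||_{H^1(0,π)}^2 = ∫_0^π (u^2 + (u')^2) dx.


||u||_{H^1(0,π)}^2 = 97*π

u'(x) = -10*sin(5*x) - 9*cos(3*x).
Expand u² and (u')² and integrate term by term on (0, π), using: for integers n ≥ 1, ∫_0^π sin²(nx) dx = ∫_0^π cos²(nx) dx = π/2; for n ≠ n', ∫_0^π sin(nx)sin(n'x) dx = ∫_0^π cos(nx)cos(n'x) dx = 0; and by product-to-sum, ∫_0^π sin(nx)cos(n'x) dx = ½∫_0^π [sin((n+n')x) + sin((n−n')x)] dx, which is 0 when n+n' is even and 2n/(n²−n'²) when n+n' is odd (it need not vanish on (0, π)).
  u² squared terms: (-3)²·∫sin(3x)² dx = 9·π/2 = 9*π/2;  (2)²·∫cos(5x)² dx = 4·π/2 = 2*π.
  u² cross terms: 2·(-3)·(2)·∫sin(3x)·cos(5x) dx = -12·(0) = 0.
  So ∫_0^π u² dx = 9*π/2 + 2*π + 0 = 13*π/2.
  (u')² squared terms: (-10)²·∫sin(5x)² dx = 100·π/2 = 50*π;  (-9)²·∫cos(3x)² dx = 81·π/2 = 81*π/2.
  (u')² cross terms: 2·(-10)·(-9)·∫sin(5x)·cos(3x) dx = 180·(0) = 0.
  So ∫_0^π (u')² dx = 50*π + 81*π/2 + 0 = 181*π/2.
||u||_{H^1}^2 = (13*π/2) + (181*π/2) = 97*π.


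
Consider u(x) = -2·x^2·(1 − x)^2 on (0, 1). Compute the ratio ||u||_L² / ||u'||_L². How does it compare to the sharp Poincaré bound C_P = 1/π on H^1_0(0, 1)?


||u||_L² / ||u'||_L² = sqrt(3)/6 < C_P = 1/π.

u(x) = -2·x^2·(1 − x)^2, so u'(x) = 4*x*(x*(1 - x) - (x - 1)^2).
u(x) = -2·x^2·(1 − x)^2 vanishes at x = 0 and x = 1, so u ∈ H^1_0(0, 1). Differentiate via the product rule and integrate the resulting polynomials term by term.
  ∫_0^1 u² dx = ∫_0^1 (4*x^8 - 16*x^7 + 24*x^6 - 16*x^5 + 4*x^4) dx. Term by term:
    ∫_0^1 4*x^8 dx = 4/9;  ∫_0^1 -16*x^7 dx = -2;  ∫_0^1 24*x^6 dx = 24/7;
    ∫_0^1 -16*x^5 dx = -8/3;  ∫_0^1 4*x^4 dx = 4/5.
  Sum: 4/9 − 2 + 24/7 − 8/3 + 4/5 = 2/315.
  ∫_0^1 (u')² dx = ∫_0^1 (64*x^6 - 192*x^5 + 208*x^4 - 96*x^3 + 16*x^2) dx. Term by term:
    ∫_0^1 64*x^6 dx = 64/7;  ∫_0^1 -192*x^5 dx = -32;  ∫_0^1 208*x^4 dx = 208/5;
    ∫_0^1 -96*x^3 dx = -24;  ∫_0^1 16*x^2 dx = 16/3.
  Sum: 64/7 − 32 + 208/5 − 24 + 16/3 = 8/105.
∫_0^1 u² dx = 2/315, so ||u||_L² = sqrt(70)/105.
∫_0^1 (u')² dx = 8/105, so ||u'||_L² = 2*sqrt(210)/105.
Ratio ||u||_L² / ||u'||_L² = sqrt(3)/6.
Sharp Poincaré constant on H^1_0(0, 1) is C_P = L/π = 1/π, achieved by sin(π·x).
A polynomial bump cannot attain the sharp Poincaré constant (only the first sine eigenfunction does), so the ratio is strictly less than C_P, consistent with ||u||_L² ≤ C_P ||u'||_L².


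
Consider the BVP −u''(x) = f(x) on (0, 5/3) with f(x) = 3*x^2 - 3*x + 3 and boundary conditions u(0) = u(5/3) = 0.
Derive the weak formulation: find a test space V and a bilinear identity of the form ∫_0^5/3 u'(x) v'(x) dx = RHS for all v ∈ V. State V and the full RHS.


V = H^1_0(0, 5/3) (so v(0) = v(5/3) = 0); weak form: ∫_0^5/3 u'v' dx = ∫_0^5/3 (3*x^2 - 3*x + 3) v dx for all v ∈ V.

Multiply both sides by a test function v and integrate from 0 to 5/3:
  ∫_0^5/3 −u''(x) v(x) dx = ∫_0^5/3 f(x) v(x) dx.
Integrate the LHS by parts once:
  ∫_0^5/3 −u'' v dx = −[u'(x) v(x)]_0^5/3 + ∫_0^5/3 u'(x) v'(x) dx.
Thus ∫_0^5/3 u'(x) v'(x) dx = ∫_0^5/3 f(x) v(x) dx + [u'(x) v(x)]_0^5/3.
Choose V so that boundary terms are either known or forced to vanish.
u is Dirichlet: u(0) = u(5/3) = 0. Let V = H^1_0(0, 5/3); then v(0) = v(5/3) = 0, and [u' v]_0^5/3 = 0.
Weak formulation: find u (satisfying any essential BC) such that ∫_0^5/3 u'(x) v'(x) dx = ∫_0^5/3 f v dx for all v ∈ V.
Substituting f(x) = 3*x^2 - 3*x + 3, the right-hand side is ∫_0^5/3 (3*x^2 - 3*x + 3) v dx.


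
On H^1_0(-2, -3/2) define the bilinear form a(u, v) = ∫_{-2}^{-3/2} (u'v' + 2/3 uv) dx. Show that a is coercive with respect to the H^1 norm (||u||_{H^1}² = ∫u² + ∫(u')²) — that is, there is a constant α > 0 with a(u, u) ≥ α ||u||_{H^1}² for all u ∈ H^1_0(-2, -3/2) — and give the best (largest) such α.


α = 2*(1 + 6*π^2)/(3*(1 + 4*π^2))

Coercivity of a(·,·) on H^1_0(-2, -3/2) means a(u, u) ≥ α ||u||_{H^1}² for every u ∈ H^1_0.
The interval has length L = 1/2, and Poincaré/coercivity depend only on L. Here a(u, u) = ∫(u')² + (2/3)·∫u².
Here 0 < c = 2/3 < 1. The condition a(u,u) ≥ α||u||_{H^1}² reads (1−α)∫(u')² ≥ (α−c)∫u². Any admissible α is ≤ 1 (rapidly oscillating u have ∫u²/∫(u')² → 0), and α = 1 would force 0 ≥ (1−c)∫u², impossible since c < 1; so 1−α > 0. By the sharp Poincaré inequality on H^1_0 of an interval of length L, ∫(u')² ≥ (π/L)²∫u² with equality for the first sine mode sin(π(x−x₀)/L) (x₀ the left endpoint), so the inequality holds for all u iff (1−α)(π/L)² ≥ α − c, i.e. α ≤ ((π/L)² + c)/((π/L)² + 1) = (1 + c(L/π)²)/(1 + (L/π)²). With (π/L)² = 4*π^2 and c = 2/3, the largest admissible constant is α = ((π/L)² + c)/((π/L)² + 1).
Simplifying, α = 2*(1 + 6*π^2)/(3*(1 + 4*π^2)).


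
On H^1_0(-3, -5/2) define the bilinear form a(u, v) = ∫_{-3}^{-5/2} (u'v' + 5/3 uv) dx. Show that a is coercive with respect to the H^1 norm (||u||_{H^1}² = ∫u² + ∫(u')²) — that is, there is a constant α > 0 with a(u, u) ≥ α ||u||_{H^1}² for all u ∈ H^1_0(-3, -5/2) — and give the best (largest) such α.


α = 1

Coercivity of a(·,·) on H^1_0(-3, -5/2) means a(u, u) ≥ α ||u||_{H^1}² for every u ∈ H^1_0.
The interval has length L = 1/2, and Poincaré/coercivity depend only on L. Here a(u, u) = ∫(u')² + (5/3)·∫u².
Here c = 5/3 ≥ 1, so a(u,u) = ∫(u')² + c∫u² ≥ ∫(u')² + ∫u² = ||u||_{H^1}², i.e. α = 1 works. No larger α is possible: a(u,u) ≥ α||u||_{H^1}² means (1−α)∫(u')² ≥ (α−c)∫u², and for the modes u_n = sin(nπ(x−x₀)/L) (x₀ the left endpoint) one has ∫u_n²/∫(u_n')² = (L/(nπ))² → 0, so a(u_n,u_n)/||u_n||_{H^1}² → 1. Hence the optimal constant is α = 1.
Therefore α = 1.


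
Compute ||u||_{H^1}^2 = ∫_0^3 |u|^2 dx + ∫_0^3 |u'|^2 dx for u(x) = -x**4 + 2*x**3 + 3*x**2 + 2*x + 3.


||u||_{H^1}^2 = 9309/10

The H^1 norm (squared) on an interval (0, L) is
  ||u||_{H^1}^2 = ∫_0^L u(x)^2 dx + ∫_0^L u'(x)^2 dx.
Compute u'(x) = -4*x**3 + 6*x**2 + 6*x + 2.
Then u(x)^2 = x**8 - 4*x**7 - 2*x**6 + 8*x**5 + 11*x**4 + 24*x**3 + 22*x**2 + 12*x + 9 and u'(x)^2 = 16*x**6 - 48*x**5 - 12*x**4 + 56*x**3 + 60*x**2 + 24*x + 4.
Integrate each monomial from 0 to 3 using ∫_0^3 c·x^n dx = c·3^(n+1)/(n+1):
  ∫_0^3 u(x)^2 dx = ∫_0^3 (x^8 - 4*x^7 - 2*x^6 + 8*x^5 + 11*x^4 + 24*x^3 + 22*x^2 + 12*x + 9) dx. Term by term:
    ∫_0^3 x^8 dx = 2187;  ∫_0^3 -4*x^7 dx = -6561/2;  ∫_0^3 -2*x^6 dx = -4374/7;
    ∫_0^3 8*x^5 dx = 972;  ∫_0^3 11*x^4 dx = 2673/5;  ∫_0^3 24*x^3 dx = 486;
    ∫_0^3 22*x^2 dx = 198;  ∫_0^3 12*x dx = 54;  ∫_0^3 9 dx = 27.
  Sum: 2187 − 6561/2 − 4374/7 + 972 + 2673/5 + 486 + 198 + 54 + 27 = 38727/70.
  ∫_0^3 u'(x)^2 dx = ∫_0^3 (16*x^6 - 48*x^5 - 12*x^4 + 56*x^3 + 60*x^2 + 24*x + 4) dx. Term by term:
    ∫_0^3 16*x^6 dx = 34992/7;  ∫_0^3 -48*x^5 dx = -5832;  ∫_0^3 -12*x^4 dx = -2916/5;
    ∫_0^3 56*x^3 dx = 1134;  ∫_0^3 60*x^2 dx = 540;  ∫_0^3 24*x dx = 108;
    ∫_0^3 4 dx = 12.
  Sum: 34992/7 − 5832 − 2916/5 + 1134 + 540 + 108 + 12 = 13218/35.
Adding: ||u||_{H^1}^2 = 38727/70 + 13218/35 = 9309/10.


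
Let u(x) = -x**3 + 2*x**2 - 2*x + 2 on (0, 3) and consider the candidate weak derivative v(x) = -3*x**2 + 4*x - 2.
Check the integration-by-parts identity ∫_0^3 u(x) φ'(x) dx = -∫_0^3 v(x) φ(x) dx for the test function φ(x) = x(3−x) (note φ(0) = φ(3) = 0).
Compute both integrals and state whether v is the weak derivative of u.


LHS = 369/20, RHS = 369/20. Yes, v = u' weakly.

u(x) = -x**3 + 2*x**2 - 2*x + 2, classical derivative u'(x) = -3*x**2 + 4*x - 2.
φ(x) = x(3−x), so φ'(x) = 3 - 2*x.
Note φ(0) = φ(3) = 0, so the boundary term u·φ vanishes.
LHS = ∫_0^3 u(x) φ'(x) dx = ∫_0^3 (2*x^4 - 7*x^3 + 10*x^2 - 10*x + 6) dx. Term by term:
  ∫_0^3 2*x^4 dx = 486/5;  ∫_0^3 -7*x^3 dx = -567/4;  ∫_0^3 10*x^2 dx = 90;
  ∫_0^3 -10*x dx = -45;  ∫_0^3 6 dx = 18.
Sum: 486/5 − 567/4 + 90 − 45 + 18 = 369/20.
So LHS = 369/20.
∫_0^3 v(x) φ(x) dx = ∫_0^3 (3*x^4 - 13*x^3 + 14*x^2 - 6*x) dx. Term by term:
  ∫_0^3 3*x^4 dx = 729/5;  ∫_0^3 -13*x^3 dx = -1053/4;  ∫_0^3 14*x^2 dx = 126;
  ∫_0^3 -6*x dx = -27.
Sum: 729/5 − 1053/4 + 126 − 27 = -369/20.
So RHS = -∫_0^3 v(x) φ(x) dx = 369/20.
LHS = RHS, so the identity holds for this test φ.
Moreover u is smooth here and v(x) = u'(x) = -3*x**2 + 4*x - 2 pointwise, so the identity holds for every test function. Hence v is the weak derivative of u.


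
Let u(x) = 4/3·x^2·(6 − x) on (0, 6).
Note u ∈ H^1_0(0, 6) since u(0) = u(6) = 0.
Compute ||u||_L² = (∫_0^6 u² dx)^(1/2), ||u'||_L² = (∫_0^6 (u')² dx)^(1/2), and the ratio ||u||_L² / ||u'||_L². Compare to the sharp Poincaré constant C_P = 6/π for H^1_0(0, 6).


||u||_L² / ||u'||_L² = 3*sqrt(14)/7 < C_P = 6/π.

u(x) = 4/3·x^2·(6 − x), so u'(x) = 4*x*(4 - x).
u(x) = 4/3·x^2·(6 − x) vanishes at x = 0 and x = 6, so u ∈ H^1_0(0, 6). Differentiate via the product rule and integrate the resulting polynomials term by term.
  ∫_0^6 u² dx = ∫_0^6 (16*x^6/9 - 64*x^5/3 + 64*x^4) dx. Term by term:
    ∫_0^6 16*x^6/9 dx = 497664/7;  ∫_0^6 -64*x^5/3 dx = -165888;  ∫_0^6 64*x^4 dx = 497664/5.
  Sum: 497664/7 − 165888 + 497664/5 = 165888/35.
  ∫_0^6 (u')² dx = ∫_0^6 (16*x^4 - 128*x^3 + 256*x^2) dx. Term by term:
    ∫_0^6 16*x^4 dx = 124416/5;  ∫_0^6 -128*x^3 dx = -41472;  ∫_0^6 256*x^2 dx = 18432.
  Sum: 124416/5 − 41472 + 18432 = 9216/5.
∫_0^6 u² dx = 165888/35, so ||u||_L² = 288*sqrt(70)/35.
∫_0^6 (u')² dx = 9216/5, so ||u'||_L² = 96*sqrt(5)/5.
Ratio ||u||_L² / ||u'||_L² = 3*sqrt(14)/7.
Sharp Poincaré constant on H^1_0(0, 6) is C_P = L/π = 6/π, achieved by sin(π/6·x).
A polynomial bump cannot attain the sharp Poincaré constant (only the first sine eigenfunction does), so the ratio is strictly less than C_P, consistent with ||u||_L² ≤ C_P ||u'||_L².


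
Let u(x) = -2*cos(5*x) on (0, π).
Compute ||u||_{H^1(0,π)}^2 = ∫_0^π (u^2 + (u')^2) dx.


||u||_{H^1(0,π)}^2 = 52*π

u'(x) = 10*sin(5*x).
Expand u² and (u')² and integrate term by term on (0, π), using: for integers n ≥ 1, ∫_0^π sin²(nx) dx = ∫_0^π cos²(nx) dx = π/2; for n ≠ n', ∫_0^π sin(nx)sin(n'x) dx = ∫_0^π cos(nx)cos(n'x) dx = 0; and by product-to-sum, ∫_0^π sin(nx)cos(n'x) dx = ½∫_0^π [sin((n+n')x) + sin((n−n')x)] dx, which is 0 when n+n' is even and 2n/(n²−n'²) when n+n' is odd (it need not vanish on (0, π)).
  u² squared terms: (-2)²·∫cos(5x)² dx = 4·π/2 = 2*π.
  So ∫_0^π u² dx = 2*π.
  (u')² squared terms: (10)²·∫sin(5x)² dx = 100·π/2 = 50*π.
  So ∫_0^π (u')² dx = 50*π.
||u||_{H^1}^2 = (2*π) + (50*π) = 52*π.


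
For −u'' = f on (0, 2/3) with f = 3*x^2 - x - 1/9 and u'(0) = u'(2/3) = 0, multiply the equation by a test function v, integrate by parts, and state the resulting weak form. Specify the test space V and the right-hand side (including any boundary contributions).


V = H^1(0, 2/3) (no boundary constraint on v; u is determined up to an additive constant); weak form: ∫_0^2/3 u'v' dx = ∫_0^2/3 (3*x^2 - x - 1/9) v dx for all v ∈ V.

Multiply both sides by a test function v and integrate from 0 to 2/3:
  ∫_0^2/3 −u''(x) v(x) dx = ∫_0^2/3 f(x) v(x) dx.
Integrate the LHS by parts once:
  ∫_0^2/3 −u'' v dx = −[u'(x) v(x)]_0^2/3 + ∫_0^2/3 u'(x) v'(x) dx.
Thus ∫_0^2/3 u'(x) v'(x) dx = ∫_0^2/3 f(x) v(x) dx + [u'(x) v(x)]_0^2/3.
Choose V so that boundary terms are either known or forced to vanish.
u has homogeneous Neumann: u'(0) = u'(2/3) = 0. So [u' v]_0^2/3 = 0·v(2/3) − 0·v(0) = 0 for any v; take V = H^1(0, 2/3).
Weak formulation: find u (satisfying any essential BC) such that ∫_0^2/3 u'(x) v'(x) dx = ∫_0^2/3 f v dx for all v ∈ V (homogeneous Neumann, so boundary terms vanish).
Substituting f(x) = 3*x^2 - x - 1/9, the right-hand side is ∫_0^2/3 (3*x^2 - x - 1/9) v dx.
Compatibility check (pure Neumann): taking v ≡ 1 ∈ V gives 0 = ∫_0^2/3 f dx + (0) − (0), i.e. ∫_0^2/3 f dx must equal u'(0) − u'(2/3) = 0. Indeed ∫_0^2/3 (3*x^2 - x - 1/9) dx = 0, so the data are compatible. The solution is then unique only up to an additive constant (fix it e.g. by requiring ∫_0^2/3 u dx = 0).


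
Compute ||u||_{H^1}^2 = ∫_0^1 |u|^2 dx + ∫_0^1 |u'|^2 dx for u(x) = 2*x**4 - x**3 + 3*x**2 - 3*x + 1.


||u||_{H^1}^2 = 967/90

The H^1 norm (squared) on an interval (0, L) is
  ||u||_{H^1}^2 = ∫_0^L u(x)^2 dx + ∫_0^L u'(x)^2 dx.
Compute u'(x) = 8*x**3 - 3*x**2 + 6*x - 3.
Then u(x)^2 = 4*x**8 - 4*x**7 + 13*x**6 - 18*x**5 + 19*x**4 - 20*x**3 + 15*x**2 - 6*x + 1 and u'(x)^2 = 64*x**6 - 48*x**5 + 105*x**4 - 84*x**3 + 54*x**2 - 36*x + 9.
Integrate each monomial from 0 to 1 using ∫_0^1 c·x^n dx = c·1^(n+1)/(n+1):
  ∫_0^1 u(x)^2 dx = ∫_0^1 (4*x^8 - 4*x^7 + 13*x^6 - 18*x^5 + 19*x^4 - 20*x^3 + 15*x^2 - 6*x + 1) dx. Term by term:
    ∫_0^1 4*x^8 dx = 4/9;  ∫_0^1 -4*x^7 dx = -1/2;  ∫_0^1 13*x^6 dx = 13/7;
    ∫_0^1 -18*x^5 dx = -3;  ∫_0^1 19*x^4 dx = 19/5;  ∫_0^1 -20*x^3 dx = -5;
    ∫_0^1 15*x^2 dx = 5;  ∫_0^1 -6*x dx = -3;  ∫_0^1 1 dx = 1.
  Sum: 4/9 − 1/2 + 13/7 − 3 + 19/5 − 5 + 5 − 3 + 1 = 379/630.
  ∫_0^1 u'(x)^2 dx = ∫_0^1 (64*x^6 - 48*x^5 + 105*x^4 - 84*x^3 + 54*x^2 - 36*x + 9) dx. Term by term:
    ∫_0^1 64*x^6 dx = 64/7;  ∫_0^1 -48*x^5 dx = -8;  ∫_0^1 105*x^4 dx = 21;
    ∫_0^1 -84*x^3 dx = -21;  ∫_0^1 54*x^2 dx = 18;  ∫_0^1 -36*x dx = -18;
    ∫_0^1 9 dx = 9.
  Sum: 64/7 − 8 + 21 − 21 + 18 − 18 + 9 = 71/7.
Adding: ||u||_{H^1}^2 = 379/630 + 71/7 = 967/90.


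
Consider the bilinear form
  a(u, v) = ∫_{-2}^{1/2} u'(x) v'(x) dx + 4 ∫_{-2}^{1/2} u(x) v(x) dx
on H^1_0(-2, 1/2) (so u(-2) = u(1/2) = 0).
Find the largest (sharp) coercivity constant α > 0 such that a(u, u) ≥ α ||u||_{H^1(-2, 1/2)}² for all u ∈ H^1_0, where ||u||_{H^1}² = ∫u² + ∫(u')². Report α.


α = 1

Coercivity of a(·,·) on H^1_0(-2, 1/2) means a(u, u) ≥ α ||u||_{H^1}² for every u ∈ H^1_0.
The interval has length L = 5/2, and Poincaré/coercivity depend only on L. Here a(u, u) = ∫(u')² + (4)·∫u².
Here c = 4 ≥ 1, so a(u,u) = ∫(u')² + c∫u² ≥ ∫(u')² + ∫u² = ||u||_{H^1}², i.e. α = 1 works. No larger α is possible: a(u,u) ≥ α||u||_{H^1}² means (1−α)∫(u')² ≥ (α−c)∫u², and for the modes u_n = sin(nπ(x−x₀)/L) (x₀ the left endpoint) one has ∫u_n²/∫(u_n')² = (L/(nπ))² → 0, so a(u_n,u_n)/||u_n||_{H^1}² → 1. Hence the optimal constant is α = 1.
Therefore α = 1.


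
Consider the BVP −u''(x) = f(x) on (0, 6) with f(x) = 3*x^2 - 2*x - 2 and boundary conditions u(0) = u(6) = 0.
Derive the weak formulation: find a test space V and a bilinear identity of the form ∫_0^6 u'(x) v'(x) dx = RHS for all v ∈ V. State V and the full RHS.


V = H^1_0(0, 6) (so v(0) = v(6) = 0); weak form: ∫_0^6 u'v' dx = ∫_0^6 (3*x^2 - 2*x - 2) v dx for all v ∈ V.

Multiply both sides by a test function v and integrate from 0 to 6:
  ∫_0^6 −u''(x) v(x) dx = ∫_0^6 f(x) v(x) dx.
Integrate the LHS by parts once:
  ∫_0^6 −u'' v dx = −[u'(x) v(x)]_0^6 + ∫_0^6 u'(x) v'(x) dx.
Thus ∫_0^6 u'(x) v'(x) dx = ∫_0^6 f(x) v(x) dx + [u'(x) v(x)]_0^6.
Choose V so that boundary terms are either known or forced to vanish.
u is Dirichlet: u(0) = u(6) = 0. Let V = H^1_0(0, 6); then v(0) = v(6) = 0, and [u' v]_0^6 = 0.
Weak formulation: find u (satisfying any essential BC) such that ∫_0^6 u'(x) v'(x) dx = ∫_0^6 f v dx for all v ∈ V.
Substituting f(x) = 3*x^2 - 2*x - 2, the right-hand side is ∫_0^6 (3*x^2 - 2*x - 2) v dx.


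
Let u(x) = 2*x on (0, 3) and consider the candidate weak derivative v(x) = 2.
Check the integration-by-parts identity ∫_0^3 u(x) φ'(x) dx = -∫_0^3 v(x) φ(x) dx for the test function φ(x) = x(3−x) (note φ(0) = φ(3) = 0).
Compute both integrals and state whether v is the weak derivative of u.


LHS = -9, RHS = -9. Yes, v = u' weakly.

u(x) = 2*x, classical derivative u'(x) = 2.
φ(x) = x(3−x), so φ'(x) = 3 - 2*x.
Note φ(0) = φ(3) = 0, so the boundary term u·φ vanishes.
LHS = ∫_0^3 u(x) φ'(x) dx = ∫_0^3 (-4*x^2 + 6*x) dx. Term by term:
  ∫_0^3 -4*x^2 dx = -36;  ∫_0^3 6*x dx = 27.
Sum: -36 + 27 = -9.
So LHS = -9.
∫_0^3 v(x) φ(x) dx = ∫_0^3 (-2*x^2 + 6*x) dx. Term by term:
  ∫_0^3 -2*x^2 dx = -18;  ∫_0^3 6*x dx = 27.
Sum: -18 + 27 = 9.
So RHS = -∫_0^3 v(x) φ(x) dx = -9.
LHS = RHS, so the identity holds for this test φ.
Moreover u is smooth here and v(x) = u'(x) = 2 pointwise, so the identity holds for every test function. Hence v is the weak derivative of u.


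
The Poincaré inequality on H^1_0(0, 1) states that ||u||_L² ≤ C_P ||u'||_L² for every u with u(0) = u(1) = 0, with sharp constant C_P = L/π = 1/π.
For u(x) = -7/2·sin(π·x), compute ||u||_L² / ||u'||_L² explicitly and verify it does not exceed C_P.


||u||_L² / ||u'||_L² = 1/π = C_P.

u(x) = -7/2·sin(π·x), so u'(x) = -7*π*cos(π*x)/2.
Writing u(x) = A·sin(kπx/L) with A = -7/2 and k = 1, use ∫_0^L sin²(kπx/L) dx = L/2 and ∫_0^L cos²(kπx/L) dx = L/2.
u² = 49/4·sin²(π·x) and (u')² = 49*π^2/4·cos²(π·x), and each of sin², cos² integrates to L/2 = 1/2 over (0, 1).
∫_0^1 u² dx = 49/8, so ||u||_L² = 7*sqrt(2)/4.
∫_0^1 (u')² dx = 49*π^2/8, so ||u'||_L² = 7*sqrt(2)*π/4.
Ratio ||u||_L² / ||u'||_L² = 1/π.
Sharp Poincaré constant on H^1_0(0, 1) is C_P = L/π = 1/π, achieved by sin(π·x).
This is the k = 1 eigenfunction (up to amplitude), so the ratio equals the sharp Poincaré constant exactly.


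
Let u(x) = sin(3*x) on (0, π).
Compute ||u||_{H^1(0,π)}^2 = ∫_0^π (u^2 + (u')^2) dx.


||u||_{H^1(0,π)}^2 = 5*π

u'(x) = 3*cos(3*x).
Expand u² and (u')² and integrate term by term on (0, π), using: for integers n ≥ 1, ∫_0^π sin²(nx) dx = ∫_0^π cos²(nx) dx = π/2; for n ≠ n', ∫_0^π sin(nx)sin(n'x) dx = ∫_0^π cos(nx)cos(n'x) dx = 0; and by product-to-sum, ∫_0^π sin(nx)cos(n'x) dx = ½∫_0^π [sin((n+n')x) + sin((n−n')x)] dx, which is 0 when n+n' is even and 2n/(n²−n'²) when n+n' is odd (it need not vanish on (0, π)).
  u² squared terms: (1)²·∫sin(3x)² dx = 1·π/2 = π/2.
  So ∫_0^π u² dx = π/2.
  (u')² squared terms: (3)²·∫cos(3x)² dx = 9·π/2 = 9*π/2.
  So ∫_0^π (u')² dx = 9*π/2.
||u||_{H^1}^2 = (π/2) + (9*π/2) = 5*π.


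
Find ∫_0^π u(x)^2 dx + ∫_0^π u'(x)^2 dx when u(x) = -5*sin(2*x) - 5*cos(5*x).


||u||_{H^1(0,π)}^2 = -5200/21 + 775*π/2

u'(x) = 25*sin(5*x) - 10*cos(2*x).
Expand u² and (u')² and integrate term by term on (0, π), using: for integers n ≥ 1, ∫_0^π sin²(nx) dx = ∫_0^π cos²(nx) dx = π/2; for n ≠ n', ∫_0^π sin(nx)sin(n'x) dx = ∫_0^π cos(nx)cos(n'x) dx = 0; and by product-to-sum, ∫_0^π sin(nx)cos(n'x) dx = ½∫_0^π [sin((n+n')x) + sin((n−n')x)] dx, which is 0 when n+n' is even and 2n/(n²−n'²) when n+n' is odd (it need not vanish on (0, π)).
  u² squared terms: (-5)²·∫cos(5x)² dx = 25·π/2 = 25*π/2;  (-5)²·∫sin(2x)² dx = 25·π/2 = 25*π/2.
  u² cross terms: 2·(-5)·(-5)·∫cos(5x)·sin(2x) dx = 50·(-4/21) = -200/21.
  So ∫_0^π u² dx = 25*π/2 + 25*π/2 − 200/21 = -200/21 + 25*π.
  (u')² squared terms: (-10)²·∫cos(2x)² dx = 100·π/2 = 50*π;  (25)²·∫sin(5x)² dx = 625·π/2 = 625*π/2.
  (u')² cross terms: 2·(-10)·(25)·∫cos(2x)·sin(5x) dx = -500·(10/21) = -5000/21.
  So ∫_0^π (u')² dx = 50*π + 625*π/2 − 5000/21 = -5000/21 + 725*π/2.
||u||_{H^1}^2 = (-200/21 + 25*π) + (-5000/21 + 725*π/2) = -5200/21 + 775*π/2.


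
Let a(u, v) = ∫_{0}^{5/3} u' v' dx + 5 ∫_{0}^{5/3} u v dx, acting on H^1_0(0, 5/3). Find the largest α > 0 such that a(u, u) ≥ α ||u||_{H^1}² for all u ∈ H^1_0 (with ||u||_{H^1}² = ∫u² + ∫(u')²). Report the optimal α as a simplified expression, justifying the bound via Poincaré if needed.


α = 1

Coercivity of a(·,·) on H^1_0(0, 5/3) means a(u, u) ≥ α ||u||_{H^1}² for every u ∈ H^1_0.
The interval has length L = 5/3, and Poincaré/coercivity depend only on L. Here a(u, u) = ∫(u')² + (5)·∫u².
Here c = 5 ≥ 1, so a(u,u) = ∫(u')² + c∫u² ≥ ∫(u')² + ∫u² = ||u||_{H^1}², i.e. α = 1 works. No larger α is possible: a(u,u) ≥ α||u||_{H^1}² means (1−α)∫(u')² ≥ (α−c)∫u², and for the modes u_n = sin(nπ(x−x₀)/L) (x₀ the left endpoint) one has ∫u_n²/∫(u_n')² = (L/(nπ))² → 0, so a(u_n,u_n)/||u_n||_{H^1}² → 1. Hence the optimal constant is α = 1.
Therefore α = 1.


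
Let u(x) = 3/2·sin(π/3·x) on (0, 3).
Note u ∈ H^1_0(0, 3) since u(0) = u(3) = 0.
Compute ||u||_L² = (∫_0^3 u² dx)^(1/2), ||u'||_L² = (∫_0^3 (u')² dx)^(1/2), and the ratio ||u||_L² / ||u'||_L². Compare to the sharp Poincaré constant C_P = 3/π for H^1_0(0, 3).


||u||_L² / ||u'||_L² = 3/π = C_P.

u(x) = 3/2·sin(π/3·x), so u'(x) = π*cos(π*x/3)/2.
Writing u(x) = A·sin(kπx/L) with A = 3/2 and k = 1, use ∫_0^L sin²(kπx/L) dx = L/2 and ∫_0^L cos²(kπx/L) dx = L/2.
u² = 9/4·sin²(π/3·x) and (u')² = π^2/4·cos²(π/3·x), and each of sin², cos² integrates to L/2 = 3/2 over (0, 3).
∫_0^3 u² dx = 27/8, so ||u||_L² = 3*sqrt(6)/4.
∫_0^3 (u')² dx = 3*π^2/8, so ||u'||_L² = sqrt(6)*π/4.
Ratio ||u||_L² / ||u'||_L² = 3/π.
Sharp Poincaré constant on H^1_0(0, 3) is C_P = L/π = 3/π, achieved by sin(π/3·x).
This is the k = 1 eigenfunction (up to amplitude), so the ratio equals the sharp Poincaré constant exactly.


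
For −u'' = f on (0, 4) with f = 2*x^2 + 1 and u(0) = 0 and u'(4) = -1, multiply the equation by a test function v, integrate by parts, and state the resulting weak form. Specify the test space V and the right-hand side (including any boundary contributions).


V = {v ∈ H^1(0, 4) : v(0) = 0} (test functions vanish at x = 0 where u is specified); weak form: ∫_0^4 u'v' dx = ∫_0^4 (2*x^2 + 1) v dx − v(4) for all v ∈ V.

Multiply both sides by a test function v and integrate from 0 to 4:
  ∫_0^4 −u''(x) v(x) dx = ∫_0^4 f(x) v(x) dx.
Integrate the LHS by parts once:
  ∫_0^4 −u'' v dx = −[u'(x) v(x)]_0^4 + ∫_0^4 u'(x) v'(x) dx.
Thus ∫_0^4 u'(x) v'(x) dx = ∫_0^4 f(x) v(x) dx + [u'(x) v(x)]_0^4.
Choose V so that boundary terms are either known or forced to vanish.
Mixed BC: u(0) = 0 (Dirichlet) and u'(4) = -1 (Neumann). Define V = {v ∈ H^1(0, 4) : v(0) = 0}. Then [u' v]_0^4 = u'(4)·v(4) − u'(0)·0 = − v(4).
Weak formulation: find u (satisfying any essential BC) such that ∫_0^4 u'(x) v'(x) dx = ∫_0^4 f v dx − v(4) for all v ∈ V (Dirichlet at 0 absorbed into V; Neumann datum at x = 4 contributes the boundary term).
Substituting f(x) = 2*x^2 + 1, the right-hand side is ∫_0^4 (2*x^2 + 1) v dx − v(4).


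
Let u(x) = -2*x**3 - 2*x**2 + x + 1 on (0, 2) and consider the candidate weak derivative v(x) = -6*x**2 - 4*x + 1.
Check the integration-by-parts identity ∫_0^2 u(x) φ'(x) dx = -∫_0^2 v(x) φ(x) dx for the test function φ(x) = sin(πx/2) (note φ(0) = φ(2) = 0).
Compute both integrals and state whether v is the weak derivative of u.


LHS = -192/π^3 + 60/π, RHS = -192/π^3 + 60/π. Yes, v = u' weakly.

u(x) = -2*x**3 - 2*x**2 + x + 1, classical derivative u'(x) = -6*x**2 - 4*x + 1.
φ(x) = sin(πx/2), so φ'(x) = π*cos(π*x/2)/2.
Note φ(0) = φ(2) = 0, so the boundary term u·φ vanishes.
LHS = ∫_0^2 u(x) φ'(x) dx = ∫_0^2 (-π*x^3*cos(π*x/2) - π*x^2*cos(π*x/2) + π*x*cos(π*x/2)/2 + π*cos(π*x/2)/2) dx. Term by term:
  ∫_0^2 π*cos(π*x/2)/2 dx = 0;  ∫_0^2 π*x*cos(π*x/2)/2 dx = -4/π;  ∫_0^2 -π*x^2*cos(π*x/2) dx = 16/π;
  ∫_0^2 -π*x^3*cos(π*x/2) dx = -192/π^3 + 48/π.
Sum: 0 − 4/π + 16/π + -192/π^3 + 48/π = -192/π^3 + 60/π.
So LHS = -192/π^3 + 60/π.
∫_0^2 v(x) φ(x) dx = ∫_0^2 (-6*x^2*sin(π*x/2) - 4*x*sin(π*x/2) + sin(π*x/2)) dx. Term by term:
  ∫_0^2 -6*x^2*sin(π*x/2) dx = -48/π + 192/π^3;  ∫_0^2 -4*x*sin(π*x/2) dx = -16/π;  ∫_0^2 sin(π*x/2) dx = 4/π.
Sum: -48/π + 192/π^3 − 16/π + 4/π = -60/π + 192/π^3.
So RHS = -∫_0^2 v(x) φ(x) dx = -192/π^3 + 60/π.
LHS = RHS, so the identity holds for this test φ.
Moreover u is smooth here and v(x) = u'(x) = -6*x**2 - 4*x + 1 pointwise, so the identity holds for every test function. Hence v is the weak derivative of u.


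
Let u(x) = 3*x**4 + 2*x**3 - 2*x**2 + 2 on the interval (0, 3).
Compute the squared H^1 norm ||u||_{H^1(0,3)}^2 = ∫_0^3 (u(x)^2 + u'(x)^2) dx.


||u||_{H^1}^2 = 5997207/70

The H^1 norm (squared) on an interval (0, L) is
  ||u||_{H^1}^2 = ∫_0^L u(x)^2 dx + ∫_0^L u'(x)^2 dx.
Compute u'(x) = 12*x**3 + 6*x**2 - 4*x.
Then u(x)^2 = 9*x**8 + 12*x**7 - 8*x**6 - 8*x**5 + 16*x**4 + 8*x**3 - 8*x**2 + 4 and u'(x)^2 = 144*x**6 + 144*x**5 - 60*x**4 - 48*x**3 + 16*x**2.
Integrate each monomial from 0 to 3 using ∫_0^3 c·x^n dx = c·3^(n+1)/(n+1):
  ∫_0^3 u(x)^2 dx = ∫_0^3 (9*x^8 + 12*x^7 - 8*x^6 - 8*x^5 + 16*x^4 + 8*x^3 - 8*x^2 + 4) dx. Term by term:
    ∫_0^3 9*x^8 dx = 19683;  ∫_0^3 12*x^7 dx = 19683/2;  ∫_0^3 -8*x^6 dx = -17496/7;
    ∫_0^3 -8*x^5 dx = -972;  ∫_0^3 16*x^4 dx = 3888/5;  ∫_0^3 8*x^3 dx = 162;
    ∫_0^3 -8*x^2 dx = -72;  ∫_0^3 4 dx = 12.
  Sum: 19683 + 19683/2 − 17496/7 − 972 + 3888/5 + 162 − 72 + 12 = 1885287/70.
  ∫_0^3 u'(x)^2 dx = ∫_0^3 (144*x^6 + 144*x^5 - 60*x^4 - 48*x^3 + 16*x^2) dx. Term by term:
    ∫_0^3 144*x^6 dx = 314928/7;  ∫_0^3 144*x^5 dx = 17496;  ∫_0^3 -60*x^4 dx = -2916;
    ∫_0^3 -48*x^3 dx = -972;  ∫_0^3 16*x^2 dx = 144.
  Sum: 314928/7 + 17496 − 2916 − 972 + 144 = 411192/7.
Adding: ||u||_{H^1}^2 = 1885287/70 + 411192/7 = 5997207/70.


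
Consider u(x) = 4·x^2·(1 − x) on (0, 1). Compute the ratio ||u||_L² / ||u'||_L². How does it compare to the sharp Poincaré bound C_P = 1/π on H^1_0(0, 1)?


||u||_L² / ||u'||_L² = sqrt(14)/14 < C_P = 1/π.

u(x) = 4·x^2·(1 − x), so u'(x) = 4*x*(2 - 3*x).
u(x) = 4·x^2·(1 − x) vanishes at x = 0 and x = 1, so u ∈ H^1_0(0, 1). Differentiate via the product rule and integrate the resulting polynomials term by term.
  ∫_0^1 u² dx = ∫_0^1 (16*x^6 - 32*x^5 + 16*x^4) dx. Term by term:
    ∫_0^1 16*x^6 dx = 16/7;  ∫_0^1 -32*x^5 dx = -16/3;  ∫_0^1 16*x^4 dx = 16/5.
  Sum: 16/7 − 16/3 + 16/5 = 16/105.
  ∫_0^1 (u')² dx = ∫_0^1 (144*x^4 - 192*x^3 + 64*x^2) dx. Term by term:
    ∫_0^1 144*x^4 dx = 144/5;  ∫_0^1 -192*x^3 dx = -48;  ∫_0^1 64*x^2 dx = 64/3.
  Sum: 144/5 − 48 + 64/3 = 32/15.
∫_0^1 u² dx = 16/105, so ||u||_L² = 4*sqrt(105)/105.
∫_0^1 (u')² dx = 32/15, so ||u'||_L² = 4*sqrt(30)/15.
Ratio ||u||_L² / ||u'||_L² = sqrt(14)/14.
Sharp Poincaré constant on H^1_0(0, 1) is C_P = L/π = 1/π, achieved by sin(π·x).
A polynomial bump cannot attain the sharp Poincaré constant (only the first sine eigenfunction does), so the ratio is strictly less than C_P, consistent with ||u||_L² ≤ C_P ||u'||_L².


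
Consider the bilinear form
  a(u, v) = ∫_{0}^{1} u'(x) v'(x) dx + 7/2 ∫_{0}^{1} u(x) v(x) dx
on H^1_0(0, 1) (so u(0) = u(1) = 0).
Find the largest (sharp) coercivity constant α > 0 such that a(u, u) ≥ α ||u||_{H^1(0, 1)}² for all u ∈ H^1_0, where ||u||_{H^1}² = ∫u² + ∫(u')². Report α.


α = 1

Coercivity of a(·,·) on H^1_0(0, 1) means a(u, u) ≥ α ||u||_{H^1}² for every u ∈ H^1_0.
The interval has length L = 1, and Poincaré/coercivity depend only on L. Here a(u, u) = ∫(u')² + (7/2)·∫u².
Here c = 7/2 ≥ 1, so a(u,u) = ∫(u')² + c∫u² ≥ ∫(u')² + ∫u² = ||u||_{H^1}², i.e. α = 1 works. No larger α is possible: a(u,u) ≥ α||u||_{H^1}² means (1−α)∫(u')² ≥ (α−c)∫u², and for the modes u_n = sin(nπ(x−x₀)/L) (x₀ the left endpoint) one has ∫u_n²/∫(u_n')² = (L/(nπ))² → 0, so a(u_n,u_n)/||u_n||_{H^1}² → 1. Hence the optimal constant is α = 1.
Therefore α = 1.


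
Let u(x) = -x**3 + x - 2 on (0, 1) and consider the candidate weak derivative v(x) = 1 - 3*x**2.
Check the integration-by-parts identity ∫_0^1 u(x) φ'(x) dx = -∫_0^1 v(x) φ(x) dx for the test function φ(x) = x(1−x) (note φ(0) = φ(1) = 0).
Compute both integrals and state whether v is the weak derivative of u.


LHS = -1/60, RHS = -1/60. Yes, v = u' weakly.

u(x) = -x**3 + x - 2, classical derivative u'(x) = 1 - 3*x**2.
φ(x) = x(1−x), so φ'(x) = 1 - 2*x.
Note φ(0) = φ(1) = 0, so the boundary term u·φ vanishes.
LHS = ∫_0^1 u(x) φ'(x) dx = ∫_0^1 (2*x^4 - x^3 - 2*x^2 + 5*x - 2) dx. Term by term:
  ∫_0^1 2*x^4 dx = 2/5;  ∫_0^1 -x^3 dx = -1/4;  ∫_0^1 -2*x^2 dx = -2/3;
  ∫_0^1 5*x dx = 5/2;  ∫_0^1 -2 dx = -2.
Sum: 2/5 − 1/4 − 2/3 + 5/2 − 2 = -1/60.
So LHS = -1/60.
∫_0^1 v(x) φ(x) dx = ∫_0^1 (3*x^4 - 3*x^3 - x^2 + x) dx. Term by term:
  ∫_0^1 3*x^4 dx = 3/5;  ∫_0^1 -3*x^3 dx = -3/4;  ∫_0^1 -x^2 dx = -1/3;
  ∫_0^1 x dx = 1/2.
Sum: 3/5 − 3/4 − 1/3 + 1/2 = 1/60.
So RHS = -∫_0^1 v(x) φ(x) dx = -1/60.
LHS = RHS, so the identity holds for this test φ.
Moreover u is smooth here and v(x) = u'(x) = 1 - 3*x**2 pointwise, so the identity holds for every test function. Hence v is the weak derivative of u.


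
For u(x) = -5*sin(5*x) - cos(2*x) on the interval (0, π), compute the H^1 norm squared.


||u||_{H^1(0,π)}^2 = 500/21 + 655*π/2

u'(x) = 2*sin(2*x) - 25*cos(5*x).
Expand u² and (u')² and integrate term by term on (0, π), using: for integers n ≥ 1, ∫_0^π sin²(nx) dx = ∫_0^π cos²(nx) dx = π/2; for n ≠ n', ∫_0^π sin(nx)sin(n'x) dx = ∫_0^π cos(nx)cos(n'x) dx = 0; and by product-to-sum, ∫_0^π sin(nx)cos(n'x) dx = ½∫_0^π [sin((n+n')x) + sin((n−n')x)] dx, which is 0 when n+n' is even and 2n/(n²−n'²) when n+n' is odd (it need not vanish on (0, π)).
  u² squared terms: (-1)²·∫cos(2x)² dx = 1·π/2 = π/2;  (-5)²·∫sin(5x)² dx = 25·π/2 = 25*π/2.
  u² cross terms: 2·(-1)·(-5)·∫cos(2x)·sin(5x) dx = 10·(10/21) = 100/21.
  So ∫_0^π u² dx = π/2 + 25*π/2 + 100/21 = 100/21 + 13*π.
  (u')² squared terms: (-25)²·∫cos(5x)² dx = 625·π/2 = 625*π/2;  (2)²·∫sin(2x)² dx = 4·π/2 = 2*π.
  (u')² cross terms: 2·(-25)·(2)·∫cos(5x)·sin(2x) dx = -100·(-4/21) = 400/21.
  So ∫_0^π (u')² dx = 625*π/2 + 2*π + 400/21 = 400/21 + 629*π/2.
||u||_{H^1}^2 = (100/21 + 13*π) + (400/21 + 629*π/2) = 500/21 + 655*π/2.


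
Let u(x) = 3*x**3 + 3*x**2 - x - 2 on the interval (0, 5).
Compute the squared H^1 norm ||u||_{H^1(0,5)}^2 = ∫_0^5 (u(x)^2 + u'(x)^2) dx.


||u||_{H^1}^2 = 8992225/42

The H^1 norm (squared) on an interval (0, L) is
  ||u||_{H^1}^2 = ∫_0^L u(x)^2 dx + ∫_0^L u'(x)^2 dx.
Compute u'(x) = 9*x**2 + 6*x - 1.
Then u(x)^2 = 9*x**6 + 18*x**5 + 3*x**4 - 18*x**3 - 11*x**2 + 4*x + 4 and u'(x)^2 = 81*x**4 + 108*x**3 + 18*x**2 - 12*x + 1.
Integrate each monomial from 0 to 5 using ∫_0^5 c·x^n dx = c·5^(n+1)/(n+1):
  ∫_0^5 u(x)^2 dx = ∫_0^5 (9*x^6 + 18*x^5 + 3*x^4 - 18*x^3 - 11*x^2 + 4*x + 4) dx. Term by term:
    ∫_0^5 9*x^6 dx = 703125/7;  ∫_0^5 18*x^5 dx = 46875;  ∫_0^5 3*x^4 dx = 1875;
    ∫_0^5 -18*x^3 dx = -5625/2;  ∫_0^5 -11*x^2 dx = -1375/3;  ∫_0^5 4*x dx = 50;
    ∫_0^5 4 dx = 20.
  Sum: 703125/7 + 46875 + 1875 − 5625/2 − 1375/3 + 50 + 20 = 6131815/42.
  ∫_0^5 u'(x)^2 dx = ∫_0^5 (81*x^4 + 108*x^3 + 18*x^2 - 12*x + 1) dx. Term by term:
    ∫_0^5 81*x^4 dx = 50625;  ∫_0^5 108*x^3 dx = 16875;  ∫_0^5 18*x^2 dx = 750;
    ∫_0^5 -12*x dx = -150;  ∫_0^5 1 dx = 5.
  Sum: 50625 + 16875 + 750 − 150 + 5 = 68105.
Adding: ||u||_{H^1}^2 = 6131815/42 + 68105 = 8992225/42.


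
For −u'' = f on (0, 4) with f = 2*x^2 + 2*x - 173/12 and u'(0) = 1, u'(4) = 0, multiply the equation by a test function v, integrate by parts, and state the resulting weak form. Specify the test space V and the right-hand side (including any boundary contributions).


V = H^1(0, 4) (v unrestricted at boundary; u is determined up to an additive constant); weak form: ∫_0^4 u'v' dx = ∫_0^4 (2*x^2 + 2*x - 173/12) v dx − v(0) for all v ∈ V.

Multiply both sides by a test function v and integrate from 0 to 4:
  ∫_0^4 −u''(x) v(x) dx = ∫_0^4 f(x) v(x) dx.
Integrate the LHS by parts once:
  ∫_0^4 −u'' v dx = −[u'(x) v(x)]_0^4 + ∫_0^4 u'(x) v'(x) dx.
Thus ∫_0^4 u'(x) v'(x) dx = ∫_0^4 f(x) v(x) dx + [u'(x) v(x)]_0^4.
Choose V so that boundary terms are either known or forced to vanish.
u has inhomogeneous Neumann u'(0) = 1, u'(4) = 0. [u' v]_0^4 = (0)·v(4) − (1)·v(0) = − v(0). Take V = H^1(0, 4); boundary term becomes part of RHS.
Weak formulation: find u (satisfying any essential BC) such that ∫_0^4 u'(x) v'(x) dx = ∫_0^4 f v dx − v(0) for all v ∈ V (Neumann data are natural BCs: they enter the RHS as boundary terms).
Substituting f(x) = 2*x^2 + 2*x - 173/12, the right-hand side is ∫_0^4 (2*x^2 + 2*x - 173/12) v dx − v(0).
Compatibility check (pure Neumann): taking v ≡ 1 ∈ V gives 0 = ∫_0^4 f dx + (0) − (1), i.e. ∫_0^4 f dx must equal u'(0) − u'(4) = 1. Indeed ∫_0^4 (2*x^2 + 2*x - 173/12) dx = 1, so the data are compatible. The solution is then unique only up to an additive constant (fix it e.g. by requiring ∫_0^4 u dx = 0).


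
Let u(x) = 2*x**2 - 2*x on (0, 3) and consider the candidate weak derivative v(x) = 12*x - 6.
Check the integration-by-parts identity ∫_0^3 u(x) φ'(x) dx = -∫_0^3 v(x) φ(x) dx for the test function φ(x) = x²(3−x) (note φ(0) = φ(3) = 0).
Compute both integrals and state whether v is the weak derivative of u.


LHS = -351/10, RHS = -1053/10. No, v is not the weak derivative of u.

u(x) = 2*x**2 - 2*x, classical derivative u'(x) = 4*x - 2.
φ(x) = x²(3−x), so φ'(x) = 3*x*(2 - x).
Note φ(0) = φ(3) = 0, so the boundary term u·φ vanishes.
LHS = ∫_0^3 u(x) φ'(x) dx = ∫_0^3 (-6*x^4 + 18*x^3 - 12*x^2) dx. Term by term:
  ∫_0^3 -6*x^4 dx = -1458/5;  ∫_0^3 18*x^3 dx = 729/2;  ∫_0^3 -12*x^2 dx = -108.
Sum: -1458/5 + 729/2 − 108 = -351/10.
So LHS = -351/10.
∫_0^3 v(x) φ(x) dx = ∫_0^3 (-12*x^4 + 42*x^3 - 18*x^2) dx. Term by term:
  ∫_0^3 -12*x^4 dx = -2916/5;  ∫_0^3 42*x^3 dx = 1701/2;  ∫_0^3 -18*x^2 dx = -162.
Sum: -2916/5 + 1701/2 − 162 = 1053/10.
So RHS = -∫_0^3 v(x) φ(x) dx = -1053/10.
LHS − RHS = 351/5 ≠ 0, so the identity fails.
(For a valid weak derivative the identity must hold for EVERY test function, in particular this one. The failure shows v is NOT the weak derivative of u.)
Correct weak derivative would be u'(x) = 4*x - 2.


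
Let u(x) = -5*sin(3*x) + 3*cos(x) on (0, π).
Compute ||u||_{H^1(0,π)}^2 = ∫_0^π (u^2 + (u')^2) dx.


||u||_{H^1(0,π)}^2 = 134*π

u'(x) = -3*sin(x) - 15*cos(3*x).
Expand u² and (u')² and integrate term by term on (0, π), using: for integers n ≥ 1, ∫_0^π sin²(nx) dx = ∫_0^π cos²(nx) dx = π/2; for n ≠ n', ∫_0^π sin(nx)sin(n'x) dx = ∫_0^π cos(nx)cos(n'x) dx = 0; and by product-to-sum, ∫_0^π sin(nx)cos(n'x) dx = ½∫_0^π [sin((n+n')x) + sin((n−n')x)] dx, which is 0 when n+n' is even and 2n/(n²−n'²) when n+n' is odd (it need not vanish on (0, π)).
  u² squared terms: (-5)²·∫sin(3x)² dx = 25·π/2 = 25*π/2;  (3)²·∫cos(x)² dx = 9·π/2 = 9*π/2.
  u² cross terms: 2·(-5)·(3)·∫sin(3x)·cos(x) dx = -30·(0) = 0.
  So ∫_0^π u² dx = 25*π/2 + 9*π/2 + 0 = 17*π.
  (u')² squared terms: (-15)²·∫cos(3x)² dx = 225·π/2 = 225*π/2;  (-3)²·∫sin(x)² dx = 9·π/2 = 9*π/2.
  (u')² cross terms: 2·(-15)·(-3)·∫cos(3x)·sin(x) dx = 90·(0) = 0.
  So ∫_0^π (u')² dx = 225*π/2 + 9*π/2 + 0 = 117*π.
||u||_{H^1}^2 = (17*π) + (117*π) = 134*π.


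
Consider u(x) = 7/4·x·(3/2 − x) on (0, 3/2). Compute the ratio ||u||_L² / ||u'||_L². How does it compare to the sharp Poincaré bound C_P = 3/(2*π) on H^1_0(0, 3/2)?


||u||_L² / ||u'||_L² = 3*sqrt(10)/20 < C_P = 3/(2*π).

u(x) = 7/4·x·(3/2 − x), so u'(x) = 21/8 - 7*x/2.
u(x) = 7/4·x·(3/2 − x) vanishes at x = 0 and x = 3/2, so u ∈ H^1_0(0, 3/2). Differentiate via the product rule and integrate the resulting polynomials term by term.
  ∫_0^3/2 u² dx = ∫_0^3/2 (49*x^4/16 - 147*x^3/16 + 441*x^2/64) dx. Term by term:
    ∫_0^3/2 49*x^4/16 dx = 11907/2560;  ∫_0^3/2 -147*x^3/16 dx = -11907/1024;  ∫_0^3/2 441*x^2/64 dx = 3969/512.
  Sum: 11907/2560 − 11907/1024 + 3969/512 = 3969/5120.
  ∫_0^3/2 (u')² dx = ∫_0^3/2 (49*x^2/4 - 147*x/8 + 441/64) dx. Term by term:
    ∫_0^3/2 49*x^2/4 dx = 441/32;  ∫_0^3/2 -147*x/8 dx = -1323/64;  ∫_0^3/2 441/64 dx = 1323/128.
  Sum: 441/32 − 1323/64 + 1323/128 = 441/128.
∫_0^3/2 u² dx = 3969/5120, so ||u||_L² = 63*sqrt(5)/160.
∫_0^3/2 (u')² dx = 441/128, so ||u'||_L² = 21*sqrt(2)/16.
Ratio ||u||_L² / ||u'||_L² = 3*sqrt(10)/20.
Sharp Poincaré constant on H^1_0(0, 3/2) is C_P = L/π = 3/(2*π), achieved by sin(2*π/3·x).
A polynomial bump cannot attain the sharp Poincaré constant (only the first sine eigenfunction does), so the ratio is strictly less than C_P, consistent with ||u||_L² ≤ C_P ||u'||_L².


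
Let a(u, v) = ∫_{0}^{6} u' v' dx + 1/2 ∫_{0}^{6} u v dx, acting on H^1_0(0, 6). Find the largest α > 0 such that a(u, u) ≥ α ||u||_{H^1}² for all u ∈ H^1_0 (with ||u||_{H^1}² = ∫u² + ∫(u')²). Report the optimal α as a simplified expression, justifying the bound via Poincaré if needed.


α = (π^2 + 18)/(π^2 + 36)

Coercivity of a(·,·) on H^1_0(0, 6) means a(u, u) ≥ α ||u||_{H^1}² for every u ∈ H^1_0.
The interval has length L = 6, and Poincaré/coercivity depend only on L. Here a(u, u) = ∫(u')² + (1/2)·∫u².
Here 0 < c = 1/2 < 1. The condition a(u,u) ≥ α||u||_{H^1}² reads (1−α)∫(u')² ≥ (α−c)∫u². Any admissible α is ≤ 1 (rapidly oscillating u have ∫u²/∫(u')² → 0), and α = 1 would force 0 ≥ (1−c)∫u², impossible since c < 1; so 1−α > 0. By the sharp Poincaré inequality on H^1_0 of an interval of length L, ∫(u')² ≥ (π/L)²∫u² with equality for the first sine mode sin(π(x−x₀)/L) (x₀ the left endpoint), so the inequality holds for all u iff (1−α)(π/L)² ≥ α − c, i.e. α ≤ ((π/L)² + c)/((π/L)² + 1) = (1 + c(L/π)²)/(1 + (L/π)²). With (π/L)² = π^2/36 and c = 1/2, the largest admissible constant is α = ((π/L)² + c)/((π/L)² + 1).
Simplifying, α = (π^2 + 18)/(π^2 + 36).


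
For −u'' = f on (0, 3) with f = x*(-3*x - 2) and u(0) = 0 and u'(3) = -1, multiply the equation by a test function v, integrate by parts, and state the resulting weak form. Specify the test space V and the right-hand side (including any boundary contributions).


V = {v ∈ H^1(0, 3) : v(0) = 0} (test functions vanish at x = 0 where u is specified); weak form: ∫_0^3 u'v' dx = ∫_0^3 (x*(-3*x - 2)) v dx − v(3) for all v ∈ V.

Multiply both sides by a test function v and integrate from 0 to 3:
  ∫_0^3 −u''(x) v(x) dx = ∫_0^3 f(x) v(x) dx.
Integrate the LHS by parts once:
  ∫_0^3 −u'' v dx = −[u'(x) v(x)]_0^3 + ∫_0^3 u'(x) v'(x) dx.
Thus ∫_0^3 u'(x) v'(x) dx = ∫_0^3 f(x) v(x) dx + [u'(x) v(x)]_0^3.
Choose V so that boundary terms are either known or forced to vanish.
Mixed BC: u(0) = 0 (Dirichlet) and u'(3) = -1 (Neumann). Define V = {v ∈ H^1(0, 3) : v(0) = 0}. Then [u' v]_0^3 = u'(3)·v(3) − u'(0)·0 = − v(3).
Weak formulation: find u (satisfying any essential BC) such that ∫_0^3 u'(x) v'(x) dx = ∫_0^3 f v dx − v(3) for all v ∈ V (Dirichlet at 0 absorbed into V; Neumann datum at x = 3 contributes the boundary term).
Substituting f(x) = x*(-3*x - 2), the right-hand side is ∫_0^3 (x*(-3*x - 2)) v dx − v(3).
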